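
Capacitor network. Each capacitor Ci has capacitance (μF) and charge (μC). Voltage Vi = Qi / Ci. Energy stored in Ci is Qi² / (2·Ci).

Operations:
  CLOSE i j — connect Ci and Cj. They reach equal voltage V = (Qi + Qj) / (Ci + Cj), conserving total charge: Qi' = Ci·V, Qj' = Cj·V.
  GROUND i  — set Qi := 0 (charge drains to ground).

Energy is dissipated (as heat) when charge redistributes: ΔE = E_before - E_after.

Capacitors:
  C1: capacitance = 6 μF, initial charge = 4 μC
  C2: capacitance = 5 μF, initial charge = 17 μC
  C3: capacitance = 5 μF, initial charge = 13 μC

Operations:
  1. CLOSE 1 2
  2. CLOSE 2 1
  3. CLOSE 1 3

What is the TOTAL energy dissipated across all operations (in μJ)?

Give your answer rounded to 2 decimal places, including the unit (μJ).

Initial: C1(6μF, Q=4μC, V=0.67V), C2(5μF, Q=17μC, V=3.40V), C3(5μF, Q=13μC, V=2.60V)
Op 1: CLOSE 1-2: Q_total=21.00, C_total=11.00, V=1.91; Q1=11.45, Q2=9.55; dissipated=10.188
Op 2: CLOSE 2-1: Q_total=21.00, C_total=11.00, V=1.91; Q2=9.55, Q1=11.45; dissipated=0.000
Op 3: CLOSE 1-3: Q_total=24.45, C_total=11.00, V=2.22; Q1=13.34, Q3=11.12; dissipated=0.651
Total dissipated: 10.839 μJ

Answer: 10.84 μJ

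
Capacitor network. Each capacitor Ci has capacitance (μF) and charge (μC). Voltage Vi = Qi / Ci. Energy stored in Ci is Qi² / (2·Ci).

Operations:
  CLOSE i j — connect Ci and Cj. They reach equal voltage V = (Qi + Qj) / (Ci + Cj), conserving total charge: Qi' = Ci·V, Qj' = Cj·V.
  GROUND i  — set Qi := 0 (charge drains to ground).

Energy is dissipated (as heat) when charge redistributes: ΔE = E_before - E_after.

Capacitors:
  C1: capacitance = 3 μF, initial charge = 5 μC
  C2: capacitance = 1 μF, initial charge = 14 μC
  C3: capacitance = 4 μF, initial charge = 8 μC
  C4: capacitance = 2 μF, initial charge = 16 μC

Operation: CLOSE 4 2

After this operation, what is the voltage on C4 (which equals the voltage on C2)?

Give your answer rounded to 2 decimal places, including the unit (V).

Answer: 10.00 V

Derivation:
Initial: C1(3μF, Q=5μC, V=1.67V), C2(1μF, Q=14μC, V=14.00V), C3(4μF, Q=8μC, V=2.00V), C4(2μF, Q=16μC, V=8.00V)
Op 1: CLOSE 4-2: Q_total=30.00, C_total=3.00, V=10.00; Q4=20.00, Q2=10.00; dissipated=12.000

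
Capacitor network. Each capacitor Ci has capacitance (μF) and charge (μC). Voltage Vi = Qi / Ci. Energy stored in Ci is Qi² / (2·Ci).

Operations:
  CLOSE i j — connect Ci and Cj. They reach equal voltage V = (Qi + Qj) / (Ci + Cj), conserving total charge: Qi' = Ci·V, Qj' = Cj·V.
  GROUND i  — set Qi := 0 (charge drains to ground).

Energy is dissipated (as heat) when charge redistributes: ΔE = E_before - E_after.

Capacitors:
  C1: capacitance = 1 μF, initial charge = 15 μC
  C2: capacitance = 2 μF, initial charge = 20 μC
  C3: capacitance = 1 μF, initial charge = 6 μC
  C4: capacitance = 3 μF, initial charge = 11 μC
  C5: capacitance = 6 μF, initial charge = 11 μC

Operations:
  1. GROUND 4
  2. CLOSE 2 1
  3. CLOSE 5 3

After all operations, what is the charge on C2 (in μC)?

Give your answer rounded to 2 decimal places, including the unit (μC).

Answer: 23.33 μC

Derivation:
Initial: C1(1μF, Q=15μC, V=15.00V), C2(2μF, Q=20μC, V=10.00V), C3(1μF, Q=6μC, V=6.00V), C4(3μF, Q=11μC, V=3.67V), C5(6μF, Q=11μC, V=1.83V)
Op 1: GROUND 4: Q4=0; energy lost=20.167
Op 2: CLOSE 2-1: Q_total=35.00, C_total=3.00, V=11.67; Q2=23.33, Q1=11.67; dissipated=8.333
Op 3: CLOSE 5-3: Q_total=17.00, C_total=7.00, V=2.43; Q5=14.57, Q3=2.43; dissipated=7.440
Final charges: Q1=11.67, Q2=23.33, Q3=2.43, Q4=0.00, Q5=14.57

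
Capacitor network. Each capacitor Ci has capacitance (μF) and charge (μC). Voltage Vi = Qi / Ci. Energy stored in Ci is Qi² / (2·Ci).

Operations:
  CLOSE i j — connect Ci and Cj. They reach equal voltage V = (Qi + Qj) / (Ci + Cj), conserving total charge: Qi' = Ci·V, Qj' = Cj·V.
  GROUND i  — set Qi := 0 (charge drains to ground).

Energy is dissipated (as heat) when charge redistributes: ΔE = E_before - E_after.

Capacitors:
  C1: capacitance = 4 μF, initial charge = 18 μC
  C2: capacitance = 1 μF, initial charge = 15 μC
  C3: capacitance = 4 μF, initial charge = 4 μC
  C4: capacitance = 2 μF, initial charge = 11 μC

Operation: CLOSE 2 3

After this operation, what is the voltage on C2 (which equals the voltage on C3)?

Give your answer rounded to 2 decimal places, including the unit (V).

Initial: C1(4μF, Q=18μC, V=4.50V), C2(1μF, Q=15μC, V=15.00V), C3(4μF, Q=4μC, V=1.00V), C4(2μF, Q=11μC, V=5.50V)
Op 1: CLOSE 2-3: Q_total=19.00, C_total=5.00, V=3.80; Q2=3.80, Q3=15.20; dissipated=78.400

Answer: 3.80 V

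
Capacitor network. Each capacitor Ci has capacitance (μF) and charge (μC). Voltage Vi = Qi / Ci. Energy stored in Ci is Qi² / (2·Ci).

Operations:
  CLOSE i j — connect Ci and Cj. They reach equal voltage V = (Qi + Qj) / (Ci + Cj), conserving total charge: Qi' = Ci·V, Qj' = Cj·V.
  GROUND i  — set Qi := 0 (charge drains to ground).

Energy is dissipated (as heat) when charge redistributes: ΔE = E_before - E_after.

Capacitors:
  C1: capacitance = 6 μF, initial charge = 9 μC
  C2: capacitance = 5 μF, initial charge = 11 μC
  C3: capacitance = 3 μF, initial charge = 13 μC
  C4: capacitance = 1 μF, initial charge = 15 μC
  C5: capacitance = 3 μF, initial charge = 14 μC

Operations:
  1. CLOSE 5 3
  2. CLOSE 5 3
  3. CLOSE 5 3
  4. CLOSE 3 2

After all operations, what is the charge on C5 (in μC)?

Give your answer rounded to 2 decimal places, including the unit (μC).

Answer: 13.50 μC

Derivation:
Initial: C1(6μF, Q=9μC, V=1.50V), C2(5μF, Q=11μC, V=2.20V), C3(3μF, Q=13μC, V=4.33V), C4(1μF, Q=15μC, V=15.00V), C5(3μF, Q=14μC, V=4.67V)
Op 1: CLOSE 5-3: Q_total=27.00, C_total=6.00, V=4.50; Q5=13.50, Q3=13.50; dissipated=0.083
Op 2: CLOSE 5-3: Q_total=27.00, C_total=6.00, V=4.50; Q5=13.50, Q3=13.50; dissipated=0.000
Op 3: CLOSE 5-3: Q_total=27.00, C_total=6.00, V=4.50; Q5=13.50, Q3=13.50; dissipated=0.000
Op 4: CLOSE 3-2: Q_total=24.50, C_total=8.00, V=3.06; Q3=9.19, Q2=15.31; dissipated=4.959
Final charges: Q1=9.00, Q2=15.31, Q3=9.19, Q4=15.00, Q5=13.50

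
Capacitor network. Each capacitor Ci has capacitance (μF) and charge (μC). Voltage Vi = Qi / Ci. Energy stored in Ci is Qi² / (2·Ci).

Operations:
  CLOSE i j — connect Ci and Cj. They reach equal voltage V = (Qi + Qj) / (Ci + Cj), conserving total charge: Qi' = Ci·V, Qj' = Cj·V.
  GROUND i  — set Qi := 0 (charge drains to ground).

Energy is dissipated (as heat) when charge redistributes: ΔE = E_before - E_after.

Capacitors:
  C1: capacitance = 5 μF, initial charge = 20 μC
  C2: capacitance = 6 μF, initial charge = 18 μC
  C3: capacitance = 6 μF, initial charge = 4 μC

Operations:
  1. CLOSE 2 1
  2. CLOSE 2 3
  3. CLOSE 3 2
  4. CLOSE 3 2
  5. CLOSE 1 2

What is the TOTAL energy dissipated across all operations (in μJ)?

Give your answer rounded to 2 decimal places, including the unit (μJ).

Initial: C1(5μF, Q=20μC, V=4.00V), C2(6μF, Q=18μC, V=3.00V), C3(6μF, Q=4μC, V=0.67V)
Op 1: CLOSE 2-1: Q_total=38.00, C_total=11.00, V=3.45; Q2=20.73, Q1=17.27; dissipated=1.364
Op 2: CLOSE 2-3: Q_total=24.73, C_total=12.00, V=2.06; Q2=12.36, Q3=12.36; dissipated=11.658
Op 3: CLOSE 3-2: Q_total=24.73, C_total=12.00, V=2.06; Q3=12.36, Q2=12.36; dissipated=0.000
Op 4: CLOSE 3-2: Q_total=24.73, C_total=12.00, V=2.06; Q3=12.36, Q2=12.36; dissipated=0.000
Op 5: CLOSE 1-2: Q_total=29.64, C_total=11.00, V=2.69; Q1=13.47, Q2=16.17; dissipated=2.650
Total dissipated: 15.672 μJ

Answer: 15.67 μJ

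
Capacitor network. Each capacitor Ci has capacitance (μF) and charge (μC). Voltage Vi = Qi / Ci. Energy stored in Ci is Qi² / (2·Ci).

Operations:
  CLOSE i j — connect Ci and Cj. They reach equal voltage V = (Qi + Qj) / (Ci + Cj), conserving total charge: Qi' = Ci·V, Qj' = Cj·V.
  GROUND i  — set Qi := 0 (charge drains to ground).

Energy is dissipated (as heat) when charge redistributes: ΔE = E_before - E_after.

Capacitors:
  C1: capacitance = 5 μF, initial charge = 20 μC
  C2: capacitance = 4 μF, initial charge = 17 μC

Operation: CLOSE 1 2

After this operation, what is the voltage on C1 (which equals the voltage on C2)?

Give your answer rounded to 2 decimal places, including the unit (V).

Answer: 4.11 V

Derivation:
Initial: C1(5μF, Q=20μC, V=4.00V), C2(4μF, Q=17μC, V=4.25V)
Op 1: CLOSE 1-2: Q_total=37.00, C_total=9.00, V=4.11; Q1=20.56, Q2=16.44; dissipated=0.069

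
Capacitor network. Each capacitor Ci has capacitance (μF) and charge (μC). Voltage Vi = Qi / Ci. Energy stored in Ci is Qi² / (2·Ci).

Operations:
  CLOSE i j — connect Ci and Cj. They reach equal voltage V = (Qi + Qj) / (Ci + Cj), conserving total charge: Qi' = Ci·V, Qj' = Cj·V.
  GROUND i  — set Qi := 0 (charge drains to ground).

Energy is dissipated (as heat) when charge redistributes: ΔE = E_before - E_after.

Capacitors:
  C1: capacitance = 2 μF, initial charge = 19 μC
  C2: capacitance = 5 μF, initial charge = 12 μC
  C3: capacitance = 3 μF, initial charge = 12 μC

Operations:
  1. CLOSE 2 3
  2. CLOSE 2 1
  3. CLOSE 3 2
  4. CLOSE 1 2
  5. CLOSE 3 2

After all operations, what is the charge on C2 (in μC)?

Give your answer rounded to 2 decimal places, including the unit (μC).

Answer: 21.43 μC

Derivation:
Initial: C1(2μF, Q=19μC, V=9.50V), C2(5μF, Q=12μC, V=2.40V), C3(3μF, Q=12μC, V=4.00V)
Op 1: CLOSE 2-3: Q_total=24.00, C_total=8.00, V=3.00; Q2=15.00, Q3=9.00; dissipated=2.400
Op 2: CLOSE 2-1: Q_total=34.00, C_total=7.00, V=4.86; Q2=24.29, Q1=9.71; dissipated=30.179
Op 3: CLOSE 3-2: Q_total=33.29, C_total=8.00, V=4.16; Q3=12.48, Q2=20.80; dissipated=3.233
Op 4: CLOSE 1-2: Q_total=30.52, C_total=7.00, V=4.36; Q1=8.72, Q2=21.80; dissipated=0.346
Op 5: CLOSE 3-2: Q_total=34.28, C_total=8.00, V=4.29; Q3=12.86, Q2=21.43; dissipated=0.037
Final charges: Q1=8.72, Q2=21.43, Q3=12.86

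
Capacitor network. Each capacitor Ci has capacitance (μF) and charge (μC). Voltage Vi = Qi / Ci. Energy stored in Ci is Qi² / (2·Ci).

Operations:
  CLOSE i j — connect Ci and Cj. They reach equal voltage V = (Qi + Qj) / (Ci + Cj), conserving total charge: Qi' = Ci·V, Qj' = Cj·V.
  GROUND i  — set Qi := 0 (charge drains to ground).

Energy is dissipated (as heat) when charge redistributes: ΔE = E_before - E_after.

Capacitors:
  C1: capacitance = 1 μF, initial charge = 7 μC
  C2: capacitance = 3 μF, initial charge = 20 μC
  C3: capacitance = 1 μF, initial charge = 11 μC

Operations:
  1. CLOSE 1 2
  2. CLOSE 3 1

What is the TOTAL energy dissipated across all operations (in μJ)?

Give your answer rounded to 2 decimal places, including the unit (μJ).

Initial: C1(1μF, Q=7μC, V=7.00V), C2(3μF, Q=20μC, V=6.67V), C3(1μF, Q=11μC, V=11.00V)
Op 1: CLOSE 1-2: Q_total=27.00, C_total=4.00, V=6.75; Q1=6.75, Q2=20.25; dissipated=0.042
Op 2: CLOSE 3-1: Q_total=17.75, C_total=2.00, V=8.88; Q3=8.88, Q1=8.88; dissipated=4.516
Total dissipated: 4.557 μJ

Answer: 4.56 μJ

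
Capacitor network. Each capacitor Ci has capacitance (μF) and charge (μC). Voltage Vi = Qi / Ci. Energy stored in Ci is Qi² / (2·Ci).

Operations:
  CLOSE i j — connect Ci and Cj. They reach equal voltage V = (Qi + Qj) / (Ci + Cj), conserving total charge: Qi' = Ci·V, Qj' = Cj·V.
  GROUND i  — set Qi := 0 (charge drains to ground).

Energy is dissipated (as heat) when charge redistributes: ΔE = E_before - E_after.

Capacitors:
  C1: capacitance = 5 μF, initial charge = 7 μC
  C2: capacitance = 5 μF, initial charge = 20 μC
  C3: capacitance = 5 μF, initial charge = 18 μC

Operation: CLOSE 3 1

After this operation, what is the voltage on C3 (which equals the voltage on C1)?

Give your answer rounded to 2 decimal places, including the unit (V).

Answer: 2.50 V

Derivation:
Initial: C1(5μF, Q=7μC, V=1.40V), C2(5μF, Q=20μC, V=4.00V), C3(5μF, Q=18μC, V=3.60V)
Op 1: CLOSE 3-1: Q_total=25.00, C_total=10.00, V=2.50; Q3=12.50, Q1=12.50; dissipated=6.050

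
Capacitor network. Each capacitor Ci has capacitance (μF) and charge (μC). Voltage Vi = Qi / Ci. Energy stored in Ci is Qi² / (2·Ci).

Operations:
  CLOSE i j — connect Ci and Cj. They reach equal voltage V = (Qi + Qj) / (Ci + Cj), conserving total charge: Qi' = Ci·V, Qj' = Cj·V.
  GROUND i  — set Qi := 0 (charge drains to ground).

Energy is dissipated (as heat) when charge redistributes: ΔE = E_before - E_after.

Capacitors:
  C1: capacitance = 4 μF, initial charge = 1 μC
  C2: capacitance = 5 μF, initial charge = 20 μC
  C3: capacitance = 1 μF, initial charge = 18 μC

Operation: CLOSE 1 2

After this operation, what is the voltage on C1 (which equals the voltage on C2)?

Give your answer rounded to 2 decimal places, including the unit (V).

Answer: 2.33 V

Derivation:
Initial: C1(4μF, Q=1μC, V=0.25V), C2(5μF, Q=20μC, V=4.00V), C3(1μF, Q=18μC, V=18.00V)
Op 1: CLOSE 1-2: Q_total=21.00, C_total=9.00, V=2.33; Q1=9.33, Q2=11.67; dissipated=15.625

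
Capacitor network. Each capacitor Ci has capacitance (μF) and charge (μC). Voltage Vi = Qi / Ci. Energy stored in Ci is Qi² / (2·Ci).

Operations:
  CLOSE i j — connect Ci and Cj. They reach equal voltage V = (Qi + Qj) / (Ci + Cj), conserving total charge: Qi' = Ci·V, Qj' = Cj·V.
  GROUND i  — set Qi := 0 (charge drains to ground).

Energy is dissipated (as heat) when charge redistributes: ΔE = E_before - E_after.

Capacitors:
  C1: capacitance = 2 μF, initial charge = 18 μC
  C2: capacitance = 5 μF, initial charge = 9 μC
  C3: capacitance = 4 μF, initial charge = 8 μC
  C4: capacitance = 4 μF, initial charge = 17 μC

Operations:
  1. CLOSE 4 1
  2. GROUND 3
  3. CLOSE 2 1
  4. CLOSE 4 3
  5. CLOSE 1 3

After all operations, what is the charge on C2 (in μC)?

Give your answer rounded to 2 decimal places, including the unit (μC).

Initial: C1(2μF, Q=18μC, V=9.00V), C2(5μF, Q=9μC, V=1.80V), C3(4μF, Q=8μC, V=2.00V), C4(4μF, Q=17μC, V=4.25V)
Op 1: CLOSE 4-1: Q_total=35.00, C_total=6.00, V=5.83; Q4=23.33, Q1=11.67; dissipated=15.042
Op 2: GROUND 3: Q3=0; energy lost=8.000
Op 3: CLOSE 2-1: Q_total=20.67, C_total=7.00, V=2.95; Q2=14.76, Q1=5.90; dissipated=11.620
Op 4: CLOSE 4-3: Q_total=23.33, C_total=8.00, V=2.92; Q4=11.67, Q3=11.67; dissipated=34.028
Op 5: CLOSE 1-3: Q_total=17.57, C_total=6.00, V=2.93; Q1=5.86, Q3=11.71; dissipated=0.001
Final charges: Q1=5.86, Q2=14.76, Q3=11.71, Q4=11.67

Answer: 14.76 μC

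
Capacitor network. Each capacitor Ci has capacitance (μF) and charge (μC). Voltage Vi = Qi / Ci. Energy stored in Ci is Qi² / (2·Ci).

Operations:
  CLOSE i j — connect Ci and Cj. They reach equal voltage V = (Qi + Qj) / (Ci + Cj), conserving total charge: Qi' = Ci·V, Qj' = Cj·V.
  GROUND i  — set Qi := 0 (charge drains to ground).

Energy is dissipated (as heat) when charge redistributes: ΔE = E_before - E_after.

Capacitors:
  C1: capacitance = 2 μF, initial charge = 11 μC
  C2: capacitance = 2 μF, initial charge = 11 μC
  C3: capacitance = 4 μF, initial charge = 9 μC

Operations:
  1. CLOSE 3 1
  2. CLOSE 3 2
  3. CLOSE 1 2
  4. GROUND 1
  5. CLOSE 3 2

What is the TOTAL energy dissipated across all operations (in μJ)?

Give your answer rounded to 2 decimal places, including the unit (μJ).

Answer: 24.17 μJ

Derivation:
Initial: C1(2μF, Q=11μC, V=5.50V), C2(2μF, Q=11μC, V=5.50V), C3(4μF, Q=9μC, V=2.25V)
Op 1: CLOSE 3-1: Q_total=20.00, C_total=6.00, V=3.33; Q3=13.33, Q1=6.67; dissipated=7.042
Op 2: CLOSE 3-2: Q_total=24.33, C_total=6.00, V=4.06; Q3=16.22, Q2=8.11; dissipated=3.130
Op 3: CLOSE 1-2: Q_total=14.78, C_total=4.00, V=3.69; Q1=7.39, Q2=7.39; dissipated=0.261
Op 4: GROUND 1: Q1=0; energy lost=13.649
Op 5: CLOSE 3-2: Q_total=23.61, C_total=6.00, V=3.94; Q3=15.74, Q2=7.87; dissipated=0.087
Total dissipated: 24.168 μJ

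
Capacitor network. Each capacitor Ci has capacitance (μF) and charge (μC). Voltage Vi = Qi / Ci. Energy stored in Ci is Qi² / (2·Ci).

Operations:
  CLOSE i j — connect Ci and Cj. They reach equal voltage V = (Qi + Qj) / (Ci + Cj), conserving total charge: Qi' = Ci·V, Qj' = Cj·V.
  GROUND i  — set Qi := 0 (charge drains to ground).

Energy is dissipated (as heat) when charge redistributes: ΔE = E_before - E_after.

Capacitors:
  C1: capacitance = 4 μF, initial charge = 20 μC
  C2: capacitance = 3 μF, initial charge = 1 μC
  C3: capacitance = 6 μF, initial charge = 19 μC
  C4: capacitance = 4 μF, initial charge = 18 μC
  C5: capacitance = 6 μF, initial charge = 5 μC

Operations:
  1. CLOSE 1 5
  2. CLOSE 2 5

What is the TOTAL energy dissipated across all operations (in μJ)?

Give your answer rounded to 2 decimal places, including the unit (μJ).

Answer: 25.53 μJ

Derivation:
Initial: C1(4μF, Q=20μC, V=5.00V), C2(3μF, Q=1μC, V=0.33V), C3(6μF, Q=19μC, V=3.17V), C4(4μF, Q=18μC, V=4.50V), C5(6μF, Q=5μC, V=0.83V)
Op 1: CLOSE 1-5: Q_total=25.00, C_total=10.00, V=2.50; Q1=10.00, Q5=15.00; dissipated=20.833
Op 2: CLOSE 2-5: Q_total=16.00, C_total=9.00, V=1.78; Q2=5.33, Q5=10.67; dissipated=4.694
Total dissipated: 25.528 μJ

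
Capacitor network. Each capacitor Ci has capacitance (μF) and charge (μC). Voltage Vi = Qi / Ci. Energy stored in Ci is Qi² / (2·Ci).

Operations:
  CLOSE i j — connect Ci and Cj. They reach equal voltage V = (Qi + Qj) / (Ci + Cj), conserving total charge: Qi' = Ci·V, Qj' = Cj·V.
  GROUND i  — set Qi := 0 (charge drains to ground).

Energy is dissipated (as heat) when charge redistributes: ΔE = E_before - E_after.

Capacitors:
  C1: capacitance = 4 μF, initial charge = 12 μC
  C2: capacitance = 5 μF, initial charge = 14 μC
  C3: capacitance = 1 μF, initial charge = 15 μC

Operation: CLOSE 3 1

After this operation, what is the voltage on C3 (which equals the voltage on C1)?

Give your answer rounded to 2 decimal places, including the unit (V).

Answer: 5.40 V

Derivation:
Initial: C1(4μF, Q=12μC, V=3.00V), C2(5μF, Q=14μC, V=2.80V), C3(1μF, Q=15μC, V=15.00V)
Op 1: CLOSE 3-1: Q_total=27.00, C_total=5.00, V=5.40; Q3=5.40, Q1=21.60; dissipated=57.600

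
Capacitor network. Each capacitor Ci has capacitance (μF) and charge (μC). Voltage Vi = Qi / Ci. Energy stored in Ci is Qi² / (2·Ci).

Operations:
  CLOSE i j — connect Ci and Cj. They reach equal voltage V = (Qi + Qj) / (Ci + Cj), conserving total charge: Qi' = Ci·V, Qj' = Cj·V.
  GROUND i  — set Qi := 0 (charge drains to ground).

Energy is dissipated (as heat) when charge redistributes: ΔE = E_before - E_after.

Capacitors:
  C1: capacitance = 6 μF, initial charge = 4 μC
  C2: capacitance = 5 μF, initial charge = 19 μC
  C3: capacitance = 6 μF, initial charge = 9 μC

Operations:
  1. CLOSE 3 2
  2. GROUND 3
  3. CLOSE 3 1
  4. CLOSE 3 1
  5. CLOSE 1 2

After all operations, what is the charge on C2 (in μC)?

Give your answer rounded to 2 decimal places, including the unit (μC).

Answer: 6.69 μC

Derivation:
Initial: C1(6μF, Q=4μC, V=0.67V), C2(5μF, Q=19μC, V=3.80V), C3(6μF, Q=9μC, V=1.50V)
Op 1: CLOSE 3-2: Q_total=28.00, C_total=11.00, V=2.55; Q3=15.27, Q2=12.73; dissipated=7.214
Op 2: GROUND 3: Q3=0; energy lost=19.438
Op 3: CLOSE 3-1: Q_total=4.00, C_total=12.00, V=0.33; Q3=2.00, Q1=2.00; dissipated=0.667
Op 4: CLOSE 3-1: Q_total=4.00, C_total=12.00, V=0.33; Q3=2.00, Q1=2.00; dissipated=0.000
Op 5: CLOSE 1-2: Q_total=14.73, C_total=11.00, V=1.34; Q1=8.03, Q2=6.69; dissipated=6.673
Final charges: Q1=8.03, Q2=6.69, Q3=2.00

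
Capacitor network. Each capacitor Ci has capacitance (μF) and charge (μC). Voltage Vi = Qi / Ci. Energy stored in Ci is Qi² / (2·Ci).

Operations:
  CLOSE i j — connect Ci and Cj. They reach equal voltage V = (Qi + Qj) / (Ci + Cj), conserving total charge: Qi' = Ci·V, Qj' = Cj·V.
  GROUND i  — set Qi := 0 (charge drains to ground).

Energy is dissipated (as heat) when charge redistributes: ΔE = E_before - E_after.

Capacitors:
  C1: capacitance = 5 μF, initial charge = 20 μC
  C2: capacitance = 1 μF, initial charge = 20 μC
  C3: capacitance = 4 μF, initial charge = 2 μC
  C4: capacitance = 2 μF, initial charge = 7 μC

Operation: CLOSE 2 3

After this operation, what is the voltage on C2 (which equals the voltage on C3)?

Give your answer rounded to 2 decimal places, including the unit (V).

Initial: C1(5μF, Q=20μC, V=4.00V), C2(1μF, Q=20μC, V=20.00V), C3(4μF, Q=2μC, V=0.50V), C4(2μF, Q=7μC, V=3.50V)
Op 1: CLOSE 2-3: Q_total=22.00, C_total=5.00, V=4.40; Q2=4.40, Q3=17.60; dissipated=152.100

Answer: 4.40 V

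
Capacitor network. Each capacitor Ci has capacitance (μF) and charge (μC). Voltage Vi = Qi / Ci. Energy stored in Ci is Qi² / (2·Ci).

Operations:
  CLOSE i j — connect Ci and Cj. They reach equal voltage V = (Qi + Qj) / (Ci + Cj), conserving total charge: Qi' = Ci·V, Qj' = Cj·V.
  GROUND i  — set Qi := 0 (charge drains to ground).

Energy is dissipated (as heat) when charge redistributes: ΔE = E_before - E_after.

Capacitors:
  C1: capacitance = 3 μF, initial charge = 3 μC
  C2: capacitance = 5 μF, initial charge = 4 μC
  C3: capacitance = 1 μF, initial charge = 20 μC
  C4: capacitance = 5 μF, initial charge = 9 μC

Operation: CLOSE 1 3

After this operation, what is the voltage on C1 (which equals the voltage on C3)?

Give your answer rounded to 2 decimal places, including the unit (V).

Answer: 5.75 V

Derivation:
Initial: C1(3μF, Q=3μC, V=1.00V), C2(5μF, Q=4μC, V=0.80V), C3(1μF, Q=20μC, V=20.00V), C4(5μF, Q=9μC, V=1.80V)
Op 1: CLOSE 1-3: Q_total=23.00, C_total=4.00, V=5.75; Q1=17.25, Q3=5.75; dissipated=135.375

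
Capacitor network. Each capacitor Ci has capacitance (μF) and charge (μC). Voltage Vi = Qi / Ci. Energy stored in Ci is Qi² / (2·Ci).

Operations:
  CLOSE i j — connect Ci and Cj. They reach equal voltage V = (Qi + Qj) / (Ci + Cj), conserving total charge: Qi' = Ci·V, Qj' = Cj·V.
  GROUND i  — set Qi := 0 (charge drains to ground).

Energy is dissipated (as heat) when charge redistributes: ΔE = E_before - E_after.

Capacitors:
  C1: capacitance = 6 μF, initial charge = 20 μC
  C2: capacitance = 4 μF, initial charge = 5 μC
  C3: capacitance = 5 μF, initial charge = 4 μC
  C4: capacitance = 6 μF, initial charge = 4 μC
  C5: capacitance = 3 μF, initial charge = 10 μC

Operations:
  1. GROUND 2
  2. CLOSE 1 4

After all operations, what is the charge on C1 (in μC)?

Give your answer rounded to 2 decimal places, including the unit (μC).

Answer: 12.00 μC

Derivation:
Initial: C1(6μF, Q=20μC, V=3.33V), C2(4μF, Q=5μC, V=1.25V), C3(5μF, Q=4μC, V=0.80V), C4(6μF, Q=4μC, V=0.67V), C5(3μF, Q=10μC, V=3.33V)
Op 1: GROUND 2: Q2=0; energy lost=3.125
Op 2: CLOSE 1-4: Q_total=24.00, C_total=12.00, V=2.00; Q1=12.00, Q4=12.00; dissipated=10.667
Final charges: Q1=12.00, Q2=0.00, Q3=4.00, Q4=12.00, Q5=10.00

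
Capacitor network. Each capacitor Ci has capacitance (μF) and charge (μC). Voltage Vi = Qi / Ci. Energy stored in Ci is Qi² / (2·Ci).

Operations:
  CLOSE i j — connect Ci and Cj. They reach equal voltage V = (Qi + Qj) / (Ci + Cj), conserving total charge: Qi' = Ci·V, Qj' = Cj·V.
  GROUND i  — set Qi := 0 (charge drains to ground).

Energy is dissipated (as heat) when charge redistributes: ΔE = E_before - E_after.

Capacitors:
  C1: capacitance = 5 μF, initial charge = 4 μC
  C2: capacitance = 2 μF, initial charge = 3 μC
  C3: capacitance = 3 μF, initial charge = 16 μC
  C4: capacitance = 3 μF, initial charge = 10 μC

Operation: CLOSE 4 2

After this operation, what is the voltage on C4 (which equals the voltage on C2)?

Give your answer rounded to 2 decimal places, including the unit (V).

Answer: 2.60 V

Derivation:
Initial: C1(5μF, Q=4μC, V=0.80V), C2(2μF, Q=3μC, V=1.50V), C3(3μF, Q=16μC, V=5.33V), C4(3μF, Q=10μC, V=3.33V)
Op 1: CLOSE 4-2: Q_total=13.00, C_total=5.00, V=2.60; Q4=7.80, Q2=5.20; dissipated=2.017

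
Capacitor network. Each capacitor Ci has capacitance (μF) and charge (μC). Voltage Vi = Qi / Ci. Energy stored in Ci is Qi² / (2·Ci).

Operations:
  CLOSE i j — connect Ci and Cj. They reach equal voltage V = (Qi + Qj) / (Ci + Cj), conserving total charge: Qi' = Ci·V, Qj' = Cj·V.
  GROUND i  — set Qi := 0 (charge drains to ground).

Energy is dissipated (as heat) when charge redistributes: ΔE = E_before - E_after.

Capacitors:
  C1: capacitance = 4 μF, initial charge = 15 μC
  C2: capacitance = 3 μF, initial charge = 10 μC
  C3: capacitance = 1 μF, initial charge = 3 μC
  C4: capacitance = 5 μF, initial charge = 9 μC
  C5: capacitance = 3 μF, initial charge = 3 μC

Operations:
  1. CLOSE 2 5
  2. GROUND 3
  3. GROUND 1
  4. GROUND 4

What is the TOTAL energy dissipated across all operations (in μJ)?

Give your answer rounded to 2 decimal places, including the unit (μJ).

Initial: C1(4μF, Q=15μC, V=3.75V), C2(3μF, Q=10μC, V=3.33V), C3(1μF, Q=3μC, V=3.00V), C4(5μF, Q=9μC, V=1.80V), C5(3μF, Q=3μC, V=1.00V)
Op 1: CLOSE 2-5: Q_total=13.00, C_total=6.00, V=2.17; Q2=6.50, Q5=6.50; dissipated=4.083
Op 2: GROUND 3: Q3=0; energy lost=4.500
Op 3: GROUND 1: Q1=0; energy lost=28.125
Op 4: GROUND 4: Q4=0; energy lost=8.100
Total dissipated: 44.808 μJ

Answer: 44.81 μJ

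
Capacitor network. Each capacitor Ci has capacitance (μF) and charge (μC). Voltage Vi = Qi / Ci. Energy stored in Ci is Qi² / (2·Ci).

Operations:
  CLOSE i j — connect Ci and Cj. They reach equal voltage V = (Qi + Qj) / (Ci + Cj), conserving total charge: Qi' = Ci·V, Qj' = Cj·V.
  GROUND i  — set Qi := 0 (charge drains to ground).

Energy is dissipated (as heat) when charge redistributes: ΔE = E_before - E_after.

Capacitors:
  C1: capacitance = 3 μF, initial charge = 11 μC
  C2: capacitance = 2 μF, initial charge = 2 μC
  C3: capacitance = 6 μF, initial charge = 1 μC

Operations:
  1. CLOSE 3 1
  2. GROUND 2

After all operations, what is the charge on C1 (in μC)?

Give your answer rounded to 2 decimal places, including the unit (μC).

Initial: C1(3μF, Q=11μC, V=3.67V), C2(2μF, Q=2μC, V=1.00V), C3(6μF, Q=1μC, V=0.17V)
Op 1: CLOSE 3-1: Q_total=12.00, C_total=9.00, V=1.33; Q3=8.00, Q1=4.00; dissipated=12.250
Op 2: GROUND 2: Q2=0; energy lost=1.000
Final charges: Q1=4.00, Q2=0.00, Q3=8.00

Answer: 4.00 μC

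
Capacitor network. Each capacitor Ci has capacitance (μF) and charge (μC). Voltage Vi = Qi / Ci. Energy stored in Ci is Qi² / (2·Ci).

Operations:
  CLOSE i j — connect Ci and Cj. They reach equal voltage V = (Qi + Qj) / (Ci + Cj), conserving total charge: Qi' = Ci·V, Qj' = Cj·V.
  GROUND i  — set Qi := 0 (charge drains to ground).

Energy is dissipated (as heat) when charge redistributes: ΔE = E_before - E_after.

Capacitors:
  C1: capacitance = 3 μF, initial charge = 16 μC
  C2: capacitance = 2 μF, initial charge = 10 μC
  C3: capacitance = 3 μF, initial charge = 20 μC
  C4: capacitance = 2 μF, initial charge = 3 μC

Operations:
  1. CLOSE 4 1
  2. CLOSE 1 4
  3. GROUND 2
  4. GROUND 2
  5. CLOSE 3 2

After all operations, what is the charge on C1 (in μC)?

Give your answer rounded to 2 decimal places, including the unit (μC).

Initial: C1(3μF, Q=16μC, V=5.33V), C2(2μF, Q=10μC, V=5.00V), C3(3μF, Q=20μC, V=6.67V), C4(2μF, Q=3μC, V=1.50V)
Op 1: CLOSE 4-1: Q_total=19.00, C_total=5.00, V=3.80; Q4=7.60, Q1=11.40; dissipated=8.817
Op 2: CLOSE 1-4: Q_total=19.00, C_total=5.00, V=3.80; Q1=11.40, Q4=7.60; dissipated=0.000
Op 3: GROUND 2: Q2=0; energy lost=25.000
Op 4: GROUND 2: Q2=0; energy lost=0.000
Op 5: CLOSE 3-2: Q_total=20.00, C_total=5.00, V=4.00; Q3=12.00, Q2=8.00; dissipated=26.667
Final charges: Q1=11.40, Q2=8.00, Q3=12.00, Q4=7.60

Answer: 11.40 μC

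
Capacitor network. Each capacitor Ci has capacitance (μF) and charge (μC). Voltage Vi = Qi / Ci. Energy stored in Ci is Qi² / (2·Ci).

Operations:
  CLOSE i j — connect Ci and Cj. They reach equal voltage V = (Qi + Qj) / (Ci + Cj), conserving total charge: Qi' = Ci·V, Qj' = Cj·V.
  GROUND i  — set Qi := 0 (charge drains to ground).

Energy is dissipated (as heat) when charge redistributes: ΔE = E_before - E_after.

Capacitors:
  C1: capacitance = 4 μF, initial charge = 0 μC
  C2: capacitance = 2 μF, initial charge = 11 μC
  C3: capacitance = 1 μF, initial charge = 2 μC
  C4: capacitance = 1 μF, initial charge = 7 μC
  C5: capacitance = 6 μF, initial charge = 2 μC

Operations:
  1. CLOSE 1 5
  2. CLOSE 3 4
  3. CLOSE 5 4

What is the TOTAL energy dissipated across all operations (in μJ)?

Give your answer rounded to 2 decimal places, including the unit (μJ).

Initial: C1(4μF, Q=0μC, V=0.00V), C2(2μF, Q=11μC, V=5.50V), C3(1μF, Q=2μC, V=2.00V), C4(1μF, Q=7μC, V=7.00V), C5(6μF, Q=2μC, V=0.33V)
Op 1: CLOSE 1-5: Q_total=2.00, C_total=10.00, V=0.20; Q1=0.80, Q5=1.20; dissipated=0.133
Op 2: CLOSE 3-4: Q_total=9.00, C_total=2.00, V=4.50; Q3=4.50, Q4=4.50; dissipated=6.250
Op 3: CLOSE 5-4: Q_total=5.70, C_total=7.00, V=0.81; Q5=4.89, Q4=0.81; dissipated=7.924
Total dissipated: 14.308 μJ

Answer: 14.31 μJ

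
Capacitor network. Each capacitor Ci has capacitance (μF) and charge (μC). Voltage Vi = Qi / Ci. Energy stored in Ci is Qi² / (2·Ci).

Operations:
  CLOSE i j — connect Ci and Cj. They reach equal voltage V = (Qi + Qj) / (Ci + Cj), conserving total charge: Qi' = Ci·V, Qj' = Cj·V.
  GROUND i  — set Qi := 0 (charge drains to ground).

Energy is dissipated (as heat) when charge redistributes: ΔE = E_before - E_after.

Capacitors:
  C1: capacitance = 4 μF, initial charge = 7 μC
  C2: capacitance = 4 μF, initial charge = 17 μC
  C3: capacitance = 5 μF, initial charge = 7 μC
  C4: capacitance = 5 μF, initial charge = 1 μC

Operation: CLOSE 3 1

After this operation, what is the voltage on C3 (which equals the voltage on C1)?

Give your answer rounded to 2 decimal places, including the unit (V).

Answer: 1.56 V

Derivation:
Initial: C1(4μF, Q=7μC, V=1.75V), C2(4μF, Q=17μC, V=4.25V), C3(5μF, Q=7μC, V=1.40V), C4(5μF, Q=1μC, V=0.20V)
Op 1: CLOSE 3-1: Q_total=14.00, C_total=9.00, V=1.56; Q3=7.78, Q1=6.22; dissipated=0.136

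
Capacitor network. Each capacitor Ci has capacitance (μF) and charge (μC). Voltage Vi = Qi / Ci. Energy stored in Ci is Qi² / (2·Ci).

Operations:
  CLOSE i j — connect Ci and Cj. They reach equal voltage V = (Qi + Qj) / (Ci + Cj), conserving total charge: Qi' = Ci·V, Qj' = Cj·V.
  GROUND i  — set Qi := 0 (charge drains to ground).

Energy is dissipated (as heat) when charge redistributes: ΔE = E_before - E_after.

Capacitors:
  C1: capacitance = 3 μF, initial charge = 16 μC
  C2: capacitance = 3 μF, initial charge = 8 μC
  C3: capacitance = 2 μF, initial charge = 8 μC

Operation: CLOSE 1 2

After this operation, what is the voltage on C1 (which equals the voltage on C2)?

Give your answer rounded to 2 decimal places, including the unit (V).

Answer: 4.00 V

Derivation:
Initial: C1(3μF, Q=16μC, V=5.33V), C2(3μF, Q=8μC, V=2.67V), C3(2μF, Q=8μC, V=4.00V)
Op 1: CLOSE 1-2: Q_total=24.00, C_total=6.00, V=4.00; Q1=12.00, Q2=12.00; dissipated=5.333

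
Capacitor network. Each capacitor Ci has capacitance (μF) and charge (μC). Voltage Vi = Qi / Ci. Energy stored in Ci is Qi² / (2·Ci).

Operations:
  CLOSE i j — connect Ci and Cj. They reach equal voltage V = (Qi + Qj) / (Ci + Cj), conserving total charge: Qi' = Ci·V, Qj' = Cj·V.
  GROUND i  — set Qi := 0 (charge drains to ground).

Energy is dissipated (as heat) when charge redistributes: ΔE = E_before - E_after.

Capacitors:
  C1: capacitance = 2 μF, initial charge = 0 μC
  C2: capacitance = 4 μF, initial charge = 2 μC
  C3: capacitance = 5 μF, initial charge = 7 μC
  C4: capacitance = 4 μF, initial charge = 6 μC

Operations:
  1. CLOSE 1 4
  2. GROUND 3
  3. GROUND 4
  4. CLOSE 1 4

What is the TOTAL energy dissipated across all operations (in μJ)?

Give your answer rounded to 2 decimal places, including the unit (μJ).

Answer: 9.07 μJ

Derivation:
Initial: C1(2μF, Q=0μC, V=0.00V), C2(4μF, Q=2μC, V=0.50V), C3(5μF, Q=7μC, V=1.40V), C4(4μF, Q=6μC, V=1.50V)
Op 1: CLOSE 1-4: Q_total=6.00, C_total=6.00, V=1.00; Q1=2.00, Q4=4.00; dissipated=1.500
Op 2: GROUND 3: Q3=0; energy lost=4.900
Op 3: GROUND 4: Q4=0; energy lost=2.000
Op 4: CLOSE 1-4: Q_total=2.00, C_total=6.00, V=0.33; Q1=0.67, Q4=1.33; dissipated=0.667
Total dissipated: 9.067 μJ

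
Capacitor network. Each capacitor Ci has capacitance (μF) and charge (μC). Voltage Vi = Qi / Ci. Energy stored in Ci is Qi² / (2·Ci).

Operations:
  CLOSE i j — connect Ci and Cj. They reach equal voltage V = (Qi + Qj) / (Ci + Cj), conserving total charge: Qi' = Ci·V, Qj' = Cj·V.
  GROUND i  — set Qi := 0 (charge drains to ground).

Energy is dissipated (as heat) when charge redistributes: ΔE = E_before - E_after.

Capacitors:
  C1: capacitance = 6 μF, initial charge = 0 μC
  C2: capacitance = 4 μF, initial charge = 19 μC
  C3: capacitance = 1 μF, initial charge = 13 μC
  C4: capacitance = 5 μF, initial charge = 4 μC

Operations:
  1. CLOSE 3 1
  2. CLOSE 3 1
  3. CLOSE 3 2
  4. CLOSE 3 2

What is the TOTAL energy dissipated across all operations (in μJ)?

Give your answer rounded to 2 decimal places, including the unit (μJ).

Initial: C1(6μF, Q=0μC, V=0.00V), C2(4μF, Q=19μC, V=4.75V), C3(1μF, Q=13μC, V=13.00V), C4(5μF, Q=4μC, V=0.80V)
Op 1: CLOSE 3-1: Q_total=13.00, C_total=7.00, V=1.86; Q3=1.86, Q1=11.14; dissipated=72.429
Op 2: CLOSE 3-1: Q_total=13.00, C_total=7.00, V=1.86; Q3=1.86, Q1=11.14; dissipated=0.000
Op 3: CLOSE 3-2: Q_total=20.86, C_total=5.00, V=4.17; Q3=4.17, Q2=16.69; dissipated=3.347
Op 4: CLOSE 3-2: Q_total=20.86, C_total=5.00, V=4.17; Q3=4.17, Q2=16.69; dissipated=0.000
Total dissipated: 75.776 μJ

Answer: 75.78 μJ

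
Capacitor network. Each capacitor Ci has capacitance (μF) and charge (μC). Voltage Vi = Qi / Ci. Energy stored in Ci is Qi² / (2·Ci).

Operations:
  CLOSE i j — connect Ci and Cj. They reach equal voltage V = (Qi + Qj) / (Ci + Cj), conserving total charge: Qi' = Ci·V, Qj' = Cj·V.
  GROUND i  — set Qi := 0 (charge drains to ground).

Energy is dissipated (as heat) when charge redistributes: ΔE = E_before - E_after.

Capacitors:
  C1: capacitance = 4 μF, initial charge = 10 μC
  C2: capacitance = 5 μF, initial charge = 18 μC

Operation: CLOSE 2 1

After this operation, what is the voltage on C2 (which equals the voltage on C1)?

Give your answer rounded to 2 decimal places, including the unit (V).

Answer: 3.11 V

Derivation:
Initial: C1(4μF, Q=10μC, V=2.50V), C2(5μF, Q=18μC, V=3.60V)
Op 1: CLOSE 2-1: Q_total=28.00, C_total=9.00, V=3.11; Q2=15.56, Q1=12.44; dissipated=1.344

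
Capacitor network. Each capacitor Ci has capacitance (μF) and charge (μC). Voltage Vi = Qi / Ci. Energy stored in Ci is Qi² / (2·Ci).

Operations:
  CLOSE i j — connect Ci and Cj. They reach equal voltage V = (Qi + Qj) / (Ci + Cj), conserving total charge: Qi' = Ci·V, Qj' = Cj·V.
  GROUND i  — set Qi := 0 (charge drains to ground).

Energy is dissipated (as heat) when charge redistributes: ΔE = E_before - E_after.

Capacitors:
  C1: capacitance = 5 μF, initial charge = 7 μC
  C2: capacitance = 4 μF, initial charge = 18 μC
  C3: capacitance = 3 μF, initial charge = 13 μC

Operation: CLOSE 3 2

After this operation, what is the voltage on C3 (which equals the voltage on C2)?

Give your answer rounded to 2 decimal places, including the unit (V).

Answer: 4.43 V

Derivation:
Initial: C1(5μF, Q=7μC, V=1.40V), C2(4μF, Q=18μC, V=4.50V), C3(3μF, Q=13μC, V=4.33V)
Op 1: CLOSE 3-2: Q_total=31.00, C_total=7.00, V=4.43; Q3=13.29, Q2=17.71; dissipated=0.024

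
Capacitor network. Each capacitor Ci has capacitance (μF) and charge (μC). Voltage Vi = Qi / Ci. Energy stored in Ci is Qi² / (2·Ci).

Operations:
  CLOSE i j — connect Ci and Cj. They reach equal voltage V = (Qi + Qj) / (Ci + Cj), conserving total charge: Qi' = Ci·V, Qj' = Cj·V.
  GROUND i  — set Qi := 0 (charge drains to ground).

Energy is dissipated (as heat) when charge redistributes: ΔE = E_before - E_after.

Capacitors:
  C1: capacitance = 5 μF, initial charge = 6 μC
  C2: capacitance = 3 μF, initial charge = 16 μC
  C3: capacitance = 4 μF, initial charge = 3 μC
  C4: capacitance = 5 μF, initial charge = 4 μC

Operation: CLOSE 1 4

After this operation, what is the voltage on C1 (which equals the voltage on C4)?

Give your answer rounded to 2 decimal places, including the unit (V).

Answer: 1.00 V

Derivation:
Initial: C1(5μF, Q=6μC, V=1.20V), C2(3μF, Q=16μC, V=5.33V), C3(4μF, Q=3μC, V=0.75V), C4(5μF, Q=4μC, V=0.80V)
Op 1: CLOSE 1-4: Q_total=10.00, C_total=10.00, V=1.00; Q1=5.00, Q4=5.00; dissipated=0.200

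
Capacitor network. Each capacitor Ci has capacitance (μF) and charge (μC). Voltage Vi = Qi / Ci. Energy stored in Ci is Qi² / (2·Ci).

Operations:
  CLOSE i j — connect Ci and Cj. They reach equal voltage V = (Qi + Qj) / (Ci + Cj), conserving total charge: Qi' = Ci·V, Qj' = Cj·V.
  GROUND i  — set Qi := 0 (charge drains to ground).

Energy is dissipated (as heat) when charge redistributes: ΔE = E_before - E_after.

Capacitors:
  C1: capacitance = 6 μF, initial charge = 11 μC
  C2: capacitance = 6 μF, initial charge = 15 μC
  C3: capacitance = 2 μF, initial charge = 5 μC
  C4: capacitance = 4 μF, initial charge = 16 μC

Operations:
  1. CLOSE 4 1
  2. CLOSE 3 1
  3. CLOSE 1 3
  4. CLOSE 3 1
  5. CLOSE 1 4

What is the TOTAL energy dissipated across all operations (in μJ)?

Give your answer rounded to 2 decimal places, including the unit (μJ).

Initial: C1(6μF, Q=11μC, V=1.83V), C2(6μF, Q=15μC, V=2.50V), C3(2μF, Q=5μC, V=2.50V), C4(4μF, Q=16μC, V=4.00V)
Op 1: CLOSE 4-1: Q_total=27.00, C_total=10.00, V=2.70; Q4=10.80, Q1=16.20; dissipated=5.633
Op 2: CLOSE 3-1: Q_total=21.20, C_total=8.00, V=2.65; Q3=5.30, Q1=15.90; dissipated=0.030
Op 3: CLOSE 1-3: Q_total=21.20, C_total=8.00, V=2.65; Q1=15.90, Q3=5.30; dissipated=0.000
Op 4: CLOSE 3-1: Q_total=21.20, C_total=8.00, V=2.65; Q3=5.30, Q1=15.90; dissipated=0.000
Op 5: CLOSE 1-4: Q_total=26.70, C_total=10.00, V=2.67; Q1=16.02, Q4=10.68; dissipated=0.003
Total dissipated: 5.666 μJ

Answer: 5.67 μJ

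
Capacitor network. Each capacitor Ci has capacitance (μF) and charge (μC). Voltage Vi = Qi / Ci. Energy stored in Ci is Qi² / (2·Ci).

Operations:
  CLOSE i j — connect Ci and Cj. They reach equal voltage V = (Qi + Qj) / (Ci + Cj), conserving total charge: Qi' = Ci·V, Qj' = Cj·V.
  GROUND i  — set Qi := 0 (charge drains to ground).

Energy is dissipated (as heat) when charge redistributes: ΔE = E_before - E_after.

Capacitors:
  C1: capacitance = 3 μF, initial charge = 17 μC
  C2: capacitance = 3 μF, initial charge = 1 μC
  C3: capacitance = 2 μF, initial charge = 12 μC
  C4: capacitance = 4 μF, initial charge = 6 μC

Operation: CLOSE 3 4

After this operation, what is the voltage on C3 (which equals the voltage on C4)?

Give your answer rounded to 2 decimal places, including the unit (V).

Answer: 3.00 V

Derivation:
Initial: C1(3μF, Q=17μC, V=5.67V), C2(3μF, Q=1μC, V=0.33V), C3(2μF, Q=12μC, V=6.00V), C4(4μF, Q=6μC, V=1.50V)
Op 1: CLOSE 3-4: Q_total=18.00, C_total=6.00, V=3.00; Q3=6.00, Q4=12.00; dissipated=13.500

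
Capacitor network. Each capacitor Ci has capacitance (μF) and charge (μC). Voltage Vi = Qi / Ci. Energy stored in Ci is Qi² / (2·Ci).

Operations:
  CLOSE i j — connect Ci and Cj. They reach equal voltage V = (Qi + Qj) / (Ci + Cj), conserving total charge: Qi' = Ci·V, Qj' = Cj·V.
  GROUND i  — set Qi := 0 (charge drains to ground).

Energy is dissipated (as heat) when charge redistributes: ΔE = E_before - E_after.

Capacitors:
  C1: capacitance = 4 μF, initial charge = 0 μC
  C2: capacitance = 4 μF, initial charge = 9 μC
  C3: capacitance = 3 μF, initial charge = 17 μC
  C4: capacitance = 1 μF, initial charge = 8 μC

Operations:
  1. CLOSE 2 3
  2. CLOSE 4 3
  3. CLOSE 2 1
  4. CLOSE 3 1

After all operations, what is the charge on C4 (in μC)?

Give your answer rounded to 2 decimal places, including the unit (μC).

Initial: C1(4μF, Q=0μC, V=0.00V), C2(4μF, Q=9μC, V=2.25V), C3(3μF, Q=17μC, V=5.67V), C4(1μF, Q=8μC, V=8.00V)
Op 1: CLOSE 2-3: Q_total=26.00, C_total=7.00, V=3.71; Q2=14.86, Q3=11.14; dissipated=10.006
Op 2: CLOSE 4-3: Q_total=19.14, C_total=4.00, V=4.79; Q4=4.79, Q3=14.36; dissipated=6.888
Op 3: CLOSE 2-1: Q_total=14.86, C_total=8.00, V=1.86; Q2=7.43, Q1=7.43; dissipated=13.796
Op 4: CLOSE 3-1: Q_total=21.79, C_total=7.00, V=3.11; Q3=9.34, Q1=12.45; dissipated=7.351
Final charges: Q1=12.45, Q2=7.43, Q3=9.34, Q4=4.79

Answer: 4.79 μC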